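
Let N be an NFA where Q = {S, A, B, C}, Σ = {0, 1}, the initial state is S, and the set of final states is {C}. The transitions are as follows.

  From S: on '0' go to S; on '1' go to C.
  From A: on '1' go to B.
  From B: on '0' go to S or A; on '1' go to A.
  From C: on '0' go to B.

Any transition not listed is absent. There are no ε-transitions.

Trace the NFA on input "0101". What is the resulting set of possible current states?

Start in {S}.
Read '0': {S} → {S}.
Read '1': {S} → {C}.
Read '0': {C} → {B}.
Read '1': {B} → {A}.

{A}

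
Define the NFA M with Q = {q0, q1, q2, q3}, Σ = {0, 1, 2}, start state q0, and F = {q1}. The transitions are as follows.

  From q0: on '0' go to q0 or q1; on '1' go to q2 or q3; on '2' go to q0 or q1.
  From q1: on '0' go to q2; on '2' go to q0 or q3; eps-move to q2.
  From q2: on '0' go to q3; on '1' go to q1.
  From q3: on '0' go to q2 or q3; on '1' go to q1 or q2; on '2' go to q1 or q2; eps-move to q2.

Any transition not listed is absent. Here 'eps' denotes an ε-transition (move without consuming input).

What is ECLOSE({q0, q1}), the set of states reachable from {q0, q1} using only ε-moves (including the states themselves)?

Begin with {q0, q1}.
ε-move q1 → q2; add q2.

{q0, q1, q2}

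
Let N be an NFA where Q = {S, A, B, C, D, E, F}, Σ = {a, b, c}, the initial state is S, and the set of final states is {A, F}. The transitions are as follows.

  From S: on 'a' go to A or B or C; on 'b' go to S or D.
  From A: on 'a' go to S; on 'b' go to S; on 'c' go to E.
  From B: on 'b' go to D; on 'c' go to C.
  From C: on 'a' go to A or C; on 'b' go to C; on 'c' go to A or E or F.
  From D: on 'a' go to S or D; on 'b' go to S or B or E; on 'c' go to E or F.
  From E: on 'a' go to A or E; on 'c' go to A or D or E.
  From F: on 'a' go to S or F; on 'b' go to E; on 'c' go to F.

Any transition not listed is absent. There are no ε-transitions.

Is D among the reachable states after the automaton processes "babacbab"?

Start in {S}.
Read 'b': S→{S, D}; now {S, D}.
Read 'a': S→{A, B, C}, D→{S, D}; now {S, A, B, C, D}.
Read 'b': S→{S, D}, A→{S}, B→{D}, C→{C}, D→{S, B, E}; now {S, B, C, D, E}.
Read 'a': S→{A, B, C}, B→∅, C→{A, C}, D→{S, D}, E→{A, E}; now {S, A, B, C, D, E}.
Read 'c': S→∅, A→{E}, B→{C}, C→{A, E, F}, D→{E, F}, E→{A, D, E}; now {A, C, D, E, F}.
Read 'b': A→{S}, C→{C}, D→{S, B, E}, E→∅, F→{E}; now {S, B, C, E}.
Read 'a': S→{A, B, C}, B→∅, C→{A, C}, E→{A, E}; now {A, B, C, E}.
Read 'b': A→{S}, B→{D}, C→{C}, E→∅; now {S, C, D}.
State D is in {S, C, D}.

Yes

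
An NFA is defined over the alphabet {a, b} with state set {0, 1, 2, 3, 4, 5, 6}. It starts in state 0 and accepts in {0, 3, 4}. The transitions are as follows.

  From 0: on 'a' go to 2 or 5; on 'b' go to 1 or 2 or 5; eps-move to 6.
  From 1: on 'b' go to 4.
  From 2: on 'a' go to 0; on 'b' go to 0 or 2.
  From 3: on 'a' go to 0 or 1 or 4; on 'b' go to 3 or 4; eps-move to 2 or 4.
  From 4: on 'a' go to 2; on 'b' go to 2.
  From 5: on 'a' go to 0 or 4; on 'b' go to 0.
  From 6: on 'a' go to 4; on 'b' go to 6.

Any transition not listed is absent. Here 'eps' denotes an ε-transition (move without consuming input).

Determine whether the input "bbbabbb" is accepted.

Start: ε-closure({0}) = {0, 6}.
Read 'b': 0→{1, 2, 5}, 6→{6}; now {1, 2, 5, 6}.
Read 'b': 1→{4}, 2→{0, 2}, 5→{0}, 6→{6}; now {0, 2, 4, 6}.
Read 'b': 0→{1, 2, 5}, 2→{0, 2}, 4→{2}, 6→{6}; now {0, 1, 2, 5, 6}.
Read 'a': 0→{2, 5}, 1→∅, 2→{0}, 5→{0, 4}, 6→{4}; union {0, 2, 4, 5}; ε-closure = {0, 2, 4, 5, 6}.
Read 'b': 0→{1, 2, 5}, 2→{0, 2}, 4→{2}, 5→{0}, 6→{6}; now {0, 1, 2, 5, 6}.
Read 'b': 0→{1, 2, 5}, 1→{4}, 2→{0, 2}, 5→{0}, 6→{6}; now {0, 1, 2, 4, 5, 6}.
Read 'b': 0→{1, 2, 5}, 1→{4}, 2→{0, 2}, 4→{2}, 5→{0}, 6→{6}; now {0, 1, 2, 4, 5, 6}.
The final set {0, 1, 2, 4, 5, 6} contains the accepting states 0, 4.

Yes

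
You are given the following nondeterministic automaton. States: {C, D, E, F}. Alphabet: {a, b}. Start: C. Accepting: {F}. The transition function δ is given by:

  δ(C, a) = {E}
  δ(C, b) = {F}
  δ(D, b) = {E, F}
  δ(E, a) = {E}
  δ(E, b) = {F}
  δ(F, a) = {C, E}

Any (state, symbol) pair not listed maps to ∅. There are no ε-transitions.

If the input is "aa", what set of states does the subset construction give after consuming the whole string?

{E}

Start in {C}.
Read 'a': {C} → {E}.
Read 'a': {E} → {E}.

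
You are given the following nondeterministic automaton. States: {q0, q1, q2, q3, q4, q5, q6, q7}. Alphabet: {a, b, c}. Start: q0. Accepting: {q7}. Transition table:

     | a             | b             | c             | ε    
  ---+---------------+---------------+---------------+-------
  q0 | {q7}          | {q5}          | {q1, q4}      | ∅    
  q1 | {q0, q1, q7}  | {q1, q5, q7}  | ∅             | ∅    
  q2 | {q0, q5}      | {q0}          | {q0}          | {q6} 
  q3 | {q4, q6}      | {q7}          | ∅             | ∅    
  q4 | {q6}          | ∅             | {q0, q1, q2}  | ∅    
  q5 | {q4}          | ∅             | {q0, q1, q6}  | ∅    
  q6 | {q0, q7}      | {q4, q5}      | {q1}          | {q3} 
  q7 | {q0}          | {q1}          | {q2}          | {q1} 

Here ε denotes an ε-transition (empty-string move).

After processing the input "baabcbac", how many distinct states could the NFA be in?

6

Start in {q0}.
Read 'b': q0→{q5}; now {q5}.
Read 'a': q5→{q4}; now {q4}.
Read 'a': q4→{q6}; union {q6}; ε-closure = {q3, q6}.
Read 'b': q3→{q7}, q6→{q4, q5}; union {q4, q5, q7}; ε-closure = {q1, q4, q5, q7}.
Read 'c': q1→∅, q4→{q0, q1, q2}, q5→{q0, q1, q6}, q7→{q2}; union {q0, q1, q2, q6}; ε-closure = {q0, q1, q2, q3, q6}.
Read 'b': q0→{q5}, q1→{q1, q5, q7}, q2→{q0}, q3→{q7}, q6→{q4, q5}; now {q0, q1, q4, q5, q7}.
Read 'a': q0→{q7}, q1→{q0, q1, q7}, q4→{q6}, q5→{q4}, q7→{q0}; union {q0, q1, q4, q6, q7}; ε-closure = {q0, q1, q3, q4, q6, q7}.
Read 'c': q0→{q1, q4}, q1→∅, q3→∅, q4→{q0, q1, q2}, q6→{q1}, q7→{q2}; union {q0, q1, q2, q4}; ε-closure = {q0, q1, q2, q3, q4, q6}.
That set has 6 states.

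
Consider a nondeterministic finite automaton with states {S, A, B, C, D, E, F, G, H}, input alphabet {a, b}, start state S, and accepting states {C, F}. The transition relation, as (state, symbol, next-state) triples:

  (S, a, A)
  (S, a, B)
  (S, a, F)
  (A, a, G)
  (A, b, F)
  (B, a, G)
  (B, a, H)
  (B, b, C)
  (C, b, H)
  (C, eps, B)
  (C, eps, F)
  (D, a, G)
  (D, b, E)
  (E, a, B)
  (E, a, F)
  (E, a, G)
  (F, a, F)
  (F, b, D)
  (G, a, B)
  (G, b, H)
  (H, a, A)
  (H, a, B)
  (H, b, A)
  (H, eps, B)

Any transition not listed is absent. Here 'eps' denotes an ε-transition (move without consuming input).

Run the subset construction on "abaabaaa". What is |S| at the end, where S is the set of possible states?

Start in {S}.
Read 'a': {S} → {A, B, F}.
Read 'b': {A, B, F} → {B, C, D, F}.
Read 'a': {B, C, D, F} → {B, F, G, H}.
Read 'a': {B, F, G, H} → {A, B, F, G, H}.
Read 'b': {A, B, F, G, H} → {A, B, C, D, F, H}.
Read 'a': {A, B, C, D, F, H} → {A, B, F, G, H}.
Read 'a': {A, B, F, G, H} → {A, B, F, G, H}.
Read 'a': {A, B, F, G, H} → {A, B, F, G, H}.
That set has 5 states.

5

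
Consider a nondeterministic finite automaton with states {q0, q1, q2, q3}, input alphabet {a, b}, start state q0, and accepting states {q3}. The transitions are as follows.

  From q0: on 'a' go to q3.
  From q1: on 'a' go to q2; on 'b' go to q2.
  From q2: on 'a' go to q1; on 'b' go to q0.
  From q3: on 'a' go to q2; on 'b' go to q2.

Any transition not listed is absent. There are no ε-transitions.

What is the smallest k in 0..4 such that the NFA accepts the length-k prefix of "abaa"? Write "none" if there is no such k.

1

Start in {q0}.
Read 'a': q0→{q3}; now {q3}.
None of the earlier sets intersect F, but {q3} does.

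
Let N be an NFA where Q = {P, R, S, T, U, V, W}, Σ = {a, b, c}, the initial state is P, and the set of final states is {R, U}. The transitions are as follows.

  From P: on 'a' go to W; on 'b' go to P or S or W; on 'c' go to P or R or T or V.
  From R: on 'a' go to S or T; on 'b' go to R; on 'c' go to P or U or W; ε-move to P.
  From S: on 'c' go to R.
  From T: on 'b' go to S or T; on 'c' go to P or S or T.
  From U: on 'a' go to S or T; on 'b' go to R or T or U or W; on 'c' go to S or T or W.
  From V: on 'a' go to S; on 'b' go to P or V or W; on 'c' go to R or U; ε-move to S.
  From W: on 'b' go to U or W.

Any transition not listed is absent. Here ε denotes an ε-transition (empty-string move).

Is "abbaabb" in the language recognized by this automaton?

No

Start in {P}.
Read 'a': {P} → {W}.
Read 'b': {W} → {U, W}.
Read 'b': {U, W} → {P, R, T, U, W}.
Read 'a': {P, R, T, U, W} → {S, T, W}.
Read 'a': {S, T, W} → ∅.
The set is empty and remains empty for the remaining 2 symbols.
The final set ∅ contains no accepting state.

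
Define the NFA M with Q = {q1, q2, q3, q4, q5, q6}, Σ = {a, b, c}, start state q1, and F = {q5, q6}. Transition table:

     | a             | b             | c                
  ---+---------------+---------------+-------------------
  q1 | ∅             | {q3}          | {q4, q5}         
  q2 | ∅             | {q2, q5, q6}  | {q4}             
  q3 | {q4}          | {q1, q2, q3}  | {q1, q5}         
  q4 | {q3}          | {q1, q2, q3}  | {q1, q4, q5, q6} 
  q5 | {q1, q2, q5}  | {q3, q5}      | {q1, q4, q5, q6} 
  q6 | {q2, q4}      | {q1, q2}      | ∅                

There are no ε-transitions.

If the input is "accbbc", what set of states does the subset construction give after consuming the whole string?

Start in {q1}.
Read 'a': q1→∅; now ∅.
The set is empty and remains empty for the remaining 5 symbols.

∅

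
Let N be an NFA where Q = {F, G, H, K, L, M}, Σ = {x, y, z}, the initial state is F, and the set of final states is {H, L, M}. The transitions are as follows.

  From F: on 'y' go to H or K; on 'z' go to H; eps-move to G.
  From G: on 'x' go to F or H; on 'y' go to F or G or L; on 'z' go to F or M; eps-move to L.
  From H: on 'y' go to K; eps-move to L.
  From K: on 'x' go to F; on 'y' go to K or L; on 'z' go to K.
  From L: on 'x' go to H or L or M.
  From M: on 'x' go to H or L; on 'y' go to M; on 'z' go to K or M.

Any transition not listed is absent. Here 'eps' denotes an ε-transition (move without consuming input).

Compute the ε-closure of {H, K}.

{H, K, L}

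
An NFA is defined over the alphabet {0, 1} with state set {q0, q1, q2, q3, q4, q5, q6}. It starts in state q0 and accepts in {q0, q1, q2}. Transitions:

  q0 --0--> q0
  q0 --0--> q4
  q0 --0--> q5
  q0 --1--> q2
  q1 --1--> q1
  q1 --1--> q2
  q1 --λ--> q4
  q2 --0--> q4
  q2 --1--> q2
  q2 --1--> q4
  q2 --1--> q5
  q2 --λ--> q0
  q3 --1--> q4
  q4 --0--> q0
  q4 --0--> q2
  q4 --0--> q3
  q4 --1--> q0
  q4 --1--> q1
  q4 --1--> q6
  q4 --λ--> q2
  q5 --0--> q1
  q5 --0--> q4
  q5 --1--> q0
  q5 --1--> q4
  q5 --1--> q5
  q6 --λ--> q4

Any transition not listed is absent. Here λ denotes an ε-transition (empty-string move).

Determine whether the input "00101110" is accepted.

Yes

Start in {q0}.
Read '0': {q0} → {q0, q2, q4, q5}.
Read '0': {q0, q2, q4, q5} → {q0, q1, q2, q3, q4, q5}.
Read '1': {q0, q1, q2, q3, q4, q5} → {q0, q1, q2, q4, q5, q6}.
Read '0': {q0, q1, q2, q4, q5, q6} → {q0, q1, q2, q3, q4, q5}.
Read '1': {q0, q1, q2, q3, q4, q5} → {q0, q1, q2, q4, q5, q6}.
Read '1': {q0, q1, q2, q4, q5, q6} → {q0, q1, q2, q4, q5, q6}.
Read '1': {q0, q1, q2, q4, q5, q6} → {q0, q1, q2, q4, q5, q6}.
Read '0': {q0, q1, q2, q4, q5, q6} → {q0, q1, q2, q3, q4, q5}.
The final set {q0, q1, q2, q3, q4, q5} contains the accepting states q0, q1, q2.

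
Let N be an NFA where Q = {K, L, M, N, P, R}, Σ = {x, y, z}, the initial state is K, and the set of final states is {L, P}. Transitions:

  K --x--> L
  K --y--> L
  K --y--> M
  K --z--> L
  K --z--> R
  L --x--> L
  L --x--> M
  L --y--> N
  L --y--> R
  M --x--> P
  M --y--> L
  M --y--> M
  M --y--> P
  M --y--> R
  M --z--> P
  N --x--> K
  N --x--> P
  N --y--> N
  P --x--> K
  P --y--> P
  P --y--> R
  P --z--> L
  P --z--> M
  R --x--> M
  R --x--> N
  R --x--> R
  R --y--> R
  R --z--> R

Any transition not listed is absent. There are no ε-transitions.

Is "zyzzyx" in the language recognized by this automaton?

Start in {K}.
Read 'z': {K} → {L, R}.
Read 'y': {L, R} → {N, R}.
Read 'z': {N, R} → {R}.
Read 'z': {R} → {R}.
Read 'y': {R} → {R}.
Read 'x': {R} → {M, N, R}.
The final set {M, N, R} contains no accepting state.

No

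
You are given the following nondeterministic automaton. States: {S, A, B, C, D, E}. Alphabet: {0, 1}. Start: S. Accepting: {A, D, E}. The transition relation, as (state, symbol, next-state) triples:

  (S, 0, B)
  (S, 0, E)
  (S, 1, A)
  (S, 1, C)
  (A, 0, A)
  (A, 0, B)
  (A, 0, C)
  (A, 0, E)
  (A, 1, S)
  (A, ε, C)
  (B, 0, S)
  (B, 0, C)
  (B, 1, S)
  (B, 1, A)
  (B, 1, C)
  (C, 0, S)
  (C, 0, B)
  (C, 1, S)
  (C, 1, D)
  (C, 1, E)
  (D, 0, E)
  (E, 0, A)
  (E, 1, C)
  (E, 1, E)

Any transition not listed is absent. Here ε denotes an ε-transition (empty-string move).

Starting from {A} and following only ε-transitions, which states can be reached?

Begin with {A}.
ε-move A → C; add C.

{A, C}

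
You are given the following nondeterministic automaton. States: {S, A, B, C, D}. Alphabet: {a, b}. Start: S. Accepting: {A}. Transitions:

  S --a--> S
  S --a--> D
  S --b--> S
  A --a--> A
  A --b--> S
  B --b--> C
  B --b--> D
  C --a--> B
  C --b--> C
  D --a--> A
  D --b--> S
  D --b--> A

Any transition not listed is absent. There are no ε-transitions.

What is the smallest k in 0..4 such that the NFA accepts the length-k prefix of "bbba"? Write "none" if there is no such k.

Start in {S}.
Read 'b': {S} → {S}.
Read 'b': {S} → {S}.
Read 'b': {S} → {S}.
Read 'a': {S} → {S, D}.
No reachable set along the way intersects F.

none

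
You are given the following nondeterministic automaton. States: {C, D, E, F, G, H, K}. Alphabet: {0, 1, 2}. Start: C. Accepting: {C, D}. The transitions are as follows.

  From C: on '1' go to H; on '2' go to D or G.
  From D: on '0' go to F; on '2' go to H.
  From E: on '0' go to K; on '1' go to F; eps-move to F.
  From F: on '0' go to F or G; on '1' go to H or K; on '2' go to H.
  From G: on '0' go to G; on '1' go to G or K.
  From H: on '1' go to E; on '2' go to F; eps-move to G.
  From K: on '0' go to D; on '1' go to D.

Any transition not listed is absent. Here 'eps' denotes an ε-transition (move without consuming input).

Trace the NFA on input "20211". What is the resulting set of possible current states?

{D, F, G, H, K}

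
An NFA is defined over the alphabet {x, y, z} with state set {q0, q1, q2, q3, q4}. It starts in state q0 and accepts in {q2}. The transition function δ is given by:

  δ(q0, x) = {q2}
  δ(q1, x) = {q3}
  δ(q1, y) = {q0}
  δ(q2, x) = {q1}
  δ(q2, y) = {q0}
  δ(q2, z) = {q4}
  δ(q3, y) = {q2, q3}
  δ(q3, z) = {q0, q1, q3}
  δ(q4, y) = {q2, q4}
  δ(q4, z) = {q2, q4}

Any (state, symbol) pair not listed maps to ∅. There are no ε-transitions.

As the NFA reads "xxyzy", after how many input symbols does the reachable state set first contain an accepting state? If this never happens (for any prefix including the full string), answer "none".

1

Start in {q0}.
Read 'x': {q0} → {q2}.
None of the earlier sets intersect F, but {q2} does.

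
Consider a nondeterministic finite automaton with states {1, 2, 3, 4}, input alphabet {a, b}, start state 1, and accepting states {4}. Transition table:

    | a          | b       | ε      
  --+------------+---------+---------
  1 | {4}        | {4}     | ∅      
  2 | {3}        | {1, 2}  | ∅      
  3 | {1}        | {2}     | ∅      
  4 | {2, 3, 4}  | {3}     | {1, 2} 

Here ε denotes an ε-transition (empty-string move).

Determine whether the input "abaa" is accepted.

Yes

Start in {1}.
Read 'a': {1} → {1, 2, 4}.
Read 'b': {1, 2, 4} → {1, 2, 3, 4}.
Read 'a': {1, 2, 3, 4} → {1, 2, 3, 4}.
Read 'a': {1, 2, 3, 4} → {1, 2, 3, 4}.
The final set {1, 2, 3, 4} contains the accepting state 4.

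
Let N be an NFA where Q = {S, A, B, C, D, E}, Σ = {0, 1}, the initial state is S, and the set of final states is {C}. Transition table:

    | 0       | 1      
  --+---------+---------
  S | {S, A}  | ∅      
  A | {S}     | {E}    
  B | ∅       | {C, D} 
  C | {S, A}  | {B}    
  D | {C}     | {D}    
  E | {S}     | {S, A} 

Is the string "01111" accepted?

No

Start in {S}.
Read '0': S→{S, A}; now {S, A}.
Read '1': S→∅, A→{E}; now {E}.
Read '1': E→{S, A}; now {S, A}.
Read '1': S→∅, A→{E}; now {E}.
Read '1': E→{S, A}; now {S, A}.
The final set {S, A} contains no accepting state.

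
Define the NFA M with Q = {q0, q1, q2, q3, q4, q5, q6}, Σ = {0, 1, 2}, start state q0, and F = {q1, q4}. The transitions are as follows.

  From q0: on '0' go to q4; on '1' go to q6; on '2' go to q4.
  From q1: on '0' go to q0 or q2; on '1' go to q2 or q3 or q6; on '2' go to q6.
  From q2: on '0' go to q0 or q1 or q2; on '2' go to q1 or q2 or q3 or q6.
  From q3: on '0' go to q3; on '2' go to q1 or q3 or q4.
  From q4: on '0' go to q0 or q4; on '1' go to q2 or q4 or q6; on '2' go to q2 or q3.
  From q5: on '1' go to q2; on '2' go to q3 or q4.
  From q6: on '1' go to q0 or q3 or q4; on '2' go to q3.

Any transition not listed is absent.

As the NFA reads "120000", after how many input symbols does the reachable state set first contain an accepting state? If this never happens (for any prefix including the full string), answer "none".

Start in {q0}.
Read '1': q0→{q6}; now {q6}.
Read '2': q6→{q3}; now {q3}.
Read '0': q3→{q3}; now {q3}.
Read '0': q3→{q3}; now {q3}.
Read '0': q3→{q3}; now {q3}.
Read '0': q3→{q3}; now {q3}.
No reachable set along the way intersects F.

none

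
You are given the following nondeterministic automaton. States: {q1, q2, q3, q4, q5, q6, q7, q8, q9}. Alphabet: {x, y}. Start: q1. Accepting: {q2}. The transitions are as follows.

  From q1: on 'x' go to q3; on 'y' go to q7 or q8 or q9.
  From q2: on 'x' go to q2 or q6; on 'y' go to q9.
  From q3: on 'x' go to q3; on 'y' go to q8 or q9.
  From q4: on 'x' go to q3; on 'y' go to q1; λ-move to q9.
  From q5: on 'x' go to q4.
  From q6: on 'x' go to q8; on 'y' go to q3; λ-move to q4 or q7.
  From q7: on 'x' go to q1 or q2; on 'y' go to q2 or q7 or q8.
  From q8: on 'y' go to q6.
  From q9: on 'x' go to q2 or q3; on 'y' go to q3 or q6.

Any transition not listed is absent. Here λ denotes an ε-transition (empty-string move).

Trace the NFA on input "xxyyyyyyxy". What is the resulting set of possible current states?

{q1, q2, q3, q4, q6, q7, q8, q9}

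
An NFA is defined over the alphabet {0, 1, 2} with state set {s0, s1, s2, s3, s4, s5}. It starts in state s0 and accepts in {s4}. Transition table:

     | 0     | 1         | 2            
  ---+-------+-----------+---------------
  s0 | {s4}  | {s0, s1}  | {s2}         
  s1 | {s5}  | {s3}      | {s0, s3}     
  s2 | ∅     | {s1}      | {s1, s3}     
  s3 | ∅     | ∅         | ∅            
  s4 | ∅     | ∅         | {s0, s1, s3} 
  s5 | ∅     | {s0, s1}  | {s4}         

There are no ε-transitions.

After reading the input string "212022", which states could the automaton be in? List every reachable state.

Start in {s0}.
Read '2': {s0} → {s2}.
Read '1': {s2} → {s1}.
Read '2': {s1} → {s0, s3}.
Read '0': {s0, s3} → {s4}.
Read '2': {s4} → {s0, s1, s3}.
Read '2': {s0, s1, s3} → {s0, s2, s3}.

{s0, s2, s3}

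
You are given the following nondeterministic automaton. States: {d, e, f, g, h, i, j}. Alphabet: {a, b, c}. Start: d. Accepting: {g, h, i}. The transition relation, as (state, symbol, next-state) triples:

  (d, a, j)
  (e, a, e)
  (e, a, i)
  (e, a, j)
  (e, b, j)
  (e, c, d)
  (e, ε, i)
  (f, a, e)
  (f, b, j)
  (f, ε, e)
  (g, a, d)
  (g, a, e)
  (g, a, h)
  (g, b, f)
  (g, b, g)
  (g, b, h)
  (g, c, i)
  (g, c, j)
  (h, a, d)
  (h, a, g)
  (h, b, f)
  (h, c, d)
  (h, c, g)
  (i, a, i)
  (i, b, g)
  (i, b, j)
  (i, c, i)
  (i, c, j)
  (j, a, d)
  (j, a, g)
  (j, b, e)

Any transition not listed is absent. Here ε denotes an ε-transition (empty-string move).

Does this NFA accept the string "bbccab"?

No

Start in {d}.
Read 'b': d→∅; now ∅.
The set is empty and remains empty for the remaining 5 symbols.
The final set ∅ contains no accepting state.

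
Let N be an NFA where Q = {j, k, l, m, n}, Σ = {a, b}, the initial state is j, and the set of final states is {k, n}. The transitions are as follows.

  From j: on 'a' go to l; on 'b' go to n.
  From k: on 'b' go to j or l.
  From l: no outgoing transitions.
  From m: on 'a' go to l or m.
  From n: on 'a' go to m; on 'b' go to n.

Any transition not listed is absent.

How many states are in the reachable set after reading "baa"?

2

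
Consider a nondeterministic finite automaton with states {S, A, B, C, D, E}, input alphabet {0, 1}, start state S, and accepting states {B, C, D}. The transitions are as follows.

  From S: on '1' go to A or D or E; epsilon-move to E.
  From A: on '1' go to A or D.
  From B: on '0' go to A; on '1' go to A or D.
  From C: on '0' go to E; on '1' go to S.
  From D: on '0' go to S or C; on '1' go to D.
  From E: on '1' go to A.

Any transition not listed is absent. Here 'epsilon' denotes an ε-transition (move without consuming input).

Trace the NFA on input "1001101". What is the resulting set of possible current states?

{S, A, D, E}

Start: ε-closure({S}) = {S, E}.
Read '1': {S, E} → {A, D, E}.
Read '0': {A, D, E} → {S, C, E}.
Read '0': {S, C, E} → {E}.
Read '1': {E} → {A}.
Read '1': {A} → {A, D}.
Read '0': {A, D} → {S, C, E}.
Read '1': {S, C, E} → {S, A, D, E}.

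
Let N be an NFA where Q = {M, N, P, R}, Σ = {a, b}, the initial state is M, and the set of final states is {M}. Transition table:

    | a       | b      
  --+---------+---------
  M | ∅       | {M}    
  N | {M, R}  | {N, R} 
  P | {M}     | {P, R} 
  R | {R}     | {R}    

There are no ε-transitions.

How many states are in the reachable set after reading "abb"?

0

Start in {M}.
Read 'a': M→∅; now ∅.
The set is empty and remains empty for the remaining 2 symbols.
That set has 0 states.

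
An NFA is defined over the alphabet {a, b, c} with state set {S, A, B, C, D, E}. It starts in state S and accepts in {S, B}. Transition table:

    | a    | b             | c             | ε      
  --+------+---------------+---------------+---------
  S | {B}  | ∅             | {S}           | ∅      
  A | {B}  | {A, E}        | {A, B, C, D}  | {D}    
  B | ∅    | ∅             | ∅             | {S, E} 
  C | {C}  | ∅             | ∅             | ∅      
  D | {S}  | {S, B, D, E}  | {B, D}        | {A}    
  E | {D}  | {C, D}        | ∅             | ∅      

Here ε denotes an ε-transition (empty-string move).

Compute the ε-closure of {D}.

Begin with {D}.
ε-move D → A; add A.

{A, D}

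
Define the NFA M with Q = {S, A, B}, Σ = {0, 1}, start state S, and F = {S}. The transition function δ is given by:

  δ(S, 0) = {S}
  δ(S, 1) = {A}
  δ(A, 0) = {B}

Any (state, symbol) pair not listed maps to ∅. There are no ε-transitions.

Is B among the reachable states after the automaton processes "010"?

Yes

Start in {S}.
Read '0': S→{S}; now {S}.
Read '1': S→{A}; now {A}.
Read '0': A→{B}; now {B}.
State B is in {B}.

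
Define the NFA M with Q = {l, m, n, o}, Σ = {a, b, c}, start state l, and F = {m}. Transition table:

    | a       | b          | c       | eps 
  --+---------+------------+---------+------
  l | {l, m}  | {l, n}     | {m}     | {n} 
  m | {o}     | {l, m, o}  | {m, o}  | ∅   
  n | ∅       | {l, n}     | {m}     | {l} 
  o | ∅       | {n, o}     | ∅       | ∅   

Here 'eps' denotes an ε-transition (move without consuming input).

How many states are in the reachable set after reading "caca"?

Start: ε-closure({l}) = {l, n}.
Read 'c': {l, n} → {m}.
Read 'a': {m} → {o}.
Read 'c': {o} → ∅.
The set is empty and remains empty for the remaining 1 symbol.
That set has 0 states.

0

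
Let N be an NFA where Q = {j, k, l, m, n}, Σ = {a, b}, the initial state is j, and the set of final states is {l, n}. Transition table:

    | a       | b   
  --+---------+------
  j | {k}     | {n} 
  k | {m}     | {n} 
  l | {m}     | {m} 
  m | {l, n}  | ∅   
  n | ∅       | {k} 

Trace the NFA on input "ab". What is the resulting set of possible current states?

{n}

Start in {j}.
Read 'a': j→{k}; now {k}.
Read 'b': k→{n}; now {n}.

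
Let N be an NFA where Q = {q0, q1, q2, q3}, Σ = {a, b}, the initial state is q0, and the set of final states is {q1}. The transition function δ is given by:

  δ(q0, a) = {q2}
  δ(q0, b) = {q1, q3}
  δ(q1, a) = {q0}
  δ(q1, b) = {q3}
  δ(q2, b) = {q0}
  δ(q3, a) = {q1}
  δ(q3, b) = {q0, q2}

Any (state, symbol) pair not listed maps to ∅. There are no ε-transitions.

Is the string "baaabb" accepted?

Yes

Start in {q0}.
Read 'b': q0→{q1, q3}; now {q1, q3}.
Read 'a': q1→{q0}, q3→{q1}; now {q0, q1}.
Read 'a': q0→{q2}, q1→{q0}; now {q0, q2}.
Read 'a': q0→{q2}, q2→∅; now {q2}.
Read 'b': q2→{q0}; now {q0}.
Read 'b': q0→{q1, q3}; now {q1, q3}.
The final set {q1, q3} contains the accepting state q1.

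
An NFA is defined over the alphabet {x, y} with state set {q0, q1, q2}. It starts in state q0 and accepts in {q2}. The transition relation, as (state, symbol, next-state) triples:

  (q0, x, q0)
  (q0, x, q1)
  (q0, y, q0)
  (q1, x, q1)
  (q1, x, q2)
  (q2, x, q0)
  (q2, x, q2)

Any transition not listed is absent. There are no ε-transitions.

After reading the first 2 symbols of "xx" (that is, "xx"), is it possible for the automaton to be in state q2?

Yes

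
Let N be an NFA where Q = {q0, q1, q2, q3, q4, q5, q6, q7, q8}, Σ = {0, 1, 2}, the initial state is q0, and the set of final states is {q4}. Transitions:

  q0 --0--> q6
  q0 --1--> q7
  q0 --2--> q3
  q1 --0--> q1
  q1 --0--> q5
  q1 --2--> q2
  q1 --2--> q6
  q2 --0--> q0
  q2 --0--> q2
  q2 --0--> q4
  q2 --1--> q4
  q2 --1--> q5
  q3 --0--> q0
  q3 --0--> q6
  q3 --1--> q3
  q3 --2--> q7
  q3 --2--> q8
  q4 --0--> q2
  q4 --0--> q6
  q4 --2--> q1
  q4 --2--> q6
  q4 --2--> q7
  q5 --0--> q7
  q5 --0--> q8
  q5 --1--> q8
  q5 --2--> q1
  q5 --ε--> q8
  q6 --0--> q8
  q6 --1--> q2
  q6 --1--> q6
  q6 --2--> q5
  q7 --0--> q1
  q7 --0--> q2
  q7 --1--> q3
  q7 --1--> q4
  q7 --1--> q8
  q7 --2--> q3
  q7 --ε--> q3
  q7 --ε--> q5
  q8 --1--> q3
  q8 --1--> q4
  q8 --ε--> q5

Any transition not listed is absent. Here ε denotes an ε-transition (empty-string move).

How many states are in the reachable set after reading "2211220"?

Start in {q0}.
Read '2': {q0} → {q3}.
Read '2': {q3} → {q3, q5, q7, q8}.
Read '1': {q3, q5, q7, q8} → {q3, q4, q5, q8}.
Read '1': {q3, q4, q5, q8} → {q3, q4, q5, q8}.
Read '2': {q3, q4, q5, q8} → {q1, q3, q5, q6, q7, q8}.
Read '2': {q1, q3, q5, q6, q7, q8} → {q1, q2, q3, q5, q6, q7, q8}.
Read '0': {q1, q2, q3, q5, q6, q7, q8} → {q0, q1, q2, q3, q4, q5, q6, q7, q8}.
That set has 9 states.

9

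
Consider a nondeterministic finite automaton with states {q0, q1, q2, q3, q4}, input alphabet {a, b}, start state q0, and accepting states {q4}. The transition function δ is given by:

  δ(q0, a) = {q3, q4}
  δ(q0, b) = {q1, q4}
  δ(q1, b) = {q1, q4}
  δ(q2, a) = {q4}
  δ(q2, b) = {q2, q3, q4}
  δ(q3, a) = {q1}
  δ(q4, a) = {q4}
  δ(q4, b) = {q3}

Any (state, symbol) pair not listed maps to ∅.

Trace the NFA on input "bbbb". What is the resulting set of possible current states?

{q1, q3, q4}

Start in {q0}.
Read 'b': {q0} → {q1, q4}.
Read 'b': {q1, q4} → {q1, q3, q4}.
Read 'b': {q1, q3, q4} → {q1, q3, q4}.
Read 'b': {q1, q3, q4} → {q1, q3, q4}.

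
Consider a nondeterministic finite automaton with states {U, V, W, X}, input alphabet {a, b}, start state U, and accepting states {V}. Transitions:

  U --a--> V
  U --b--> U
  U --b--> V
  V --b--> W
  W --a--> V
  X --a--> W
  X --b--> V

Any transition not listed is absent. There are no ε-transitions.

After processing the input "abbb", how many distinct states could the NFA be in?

0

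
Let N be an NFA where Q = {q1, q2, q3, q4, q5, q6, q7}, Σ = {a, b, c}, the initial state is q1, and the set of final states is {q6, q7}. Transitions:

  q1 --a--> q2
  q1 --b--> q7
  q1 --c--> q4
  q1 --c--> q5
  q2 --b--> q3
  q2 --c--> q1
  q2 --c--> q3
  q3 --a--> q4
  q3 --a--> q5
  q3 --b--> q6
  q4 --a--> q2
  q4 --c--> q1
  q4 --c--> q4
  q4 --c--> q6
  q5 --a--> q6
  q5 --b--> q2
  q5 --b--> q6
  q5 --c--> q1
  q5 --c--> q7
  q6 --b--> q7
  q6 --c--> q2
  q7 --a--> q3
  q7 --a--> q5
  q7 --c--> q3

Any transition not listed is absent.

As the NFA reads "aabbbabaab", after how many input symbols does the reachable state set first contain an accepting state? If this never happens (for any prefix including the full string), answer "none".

none

Start in {q1}.
Read 'a': {q1} → {q2}.
Read 'a': {q2} → ∅.
The set is empty and remains empty for the remaining 8 symbols.
No reachable set along the way intersects F.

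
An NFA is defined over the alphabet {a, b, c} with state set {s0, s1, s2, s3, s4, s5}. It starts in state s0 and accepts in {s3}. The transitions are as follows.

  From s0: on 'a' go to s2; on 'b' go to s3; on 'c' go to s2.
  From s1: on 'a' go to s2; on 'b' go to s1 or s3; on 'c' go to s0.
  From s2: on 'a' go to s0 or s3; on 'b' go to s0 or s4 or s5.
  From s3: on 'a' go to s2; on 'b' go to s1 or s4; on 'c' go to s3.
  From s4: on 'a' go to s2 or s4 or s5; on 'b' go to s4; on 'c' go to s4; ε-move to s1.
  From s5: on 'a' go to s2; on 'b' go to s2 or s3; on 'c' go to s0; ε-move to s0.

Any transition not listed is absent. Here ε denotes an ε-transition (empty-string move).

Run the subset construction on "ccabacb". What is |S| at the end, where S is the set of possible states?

Start in {s0}.
Read 'c': s0→{s2}; now {s2}.
Read 'c': s2→∅; now ∅.
The set is empty and remains empty for the remaining 5 symbols.
That set has 0 states.

0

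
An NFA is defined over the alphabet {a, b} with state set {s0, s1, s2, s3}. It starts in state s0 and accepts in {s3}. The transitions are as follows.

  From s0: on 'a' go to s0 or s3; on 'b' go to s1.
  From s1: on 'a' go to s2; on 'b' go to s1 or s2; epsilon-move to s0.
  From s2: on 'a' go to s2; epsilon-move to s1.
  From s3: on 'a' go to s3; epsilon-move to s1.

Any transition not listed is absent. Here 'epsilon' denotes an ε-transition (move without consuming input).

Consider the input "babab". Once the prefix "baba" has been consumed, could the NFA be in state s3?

Yes

Start in {s0}.
Read 'b': {s0} → {s0, s1}.
Read 'a': {s0, s1} → {s0, s1, s2, s3}.
Read 'b': {s0, s1, s2, s3} → {s0, s1, s2}.
Read 'a': {s0, s1, s2} → {s0, s1, s2, s3}.
State s3 is in {s0, s1, s2, s3}.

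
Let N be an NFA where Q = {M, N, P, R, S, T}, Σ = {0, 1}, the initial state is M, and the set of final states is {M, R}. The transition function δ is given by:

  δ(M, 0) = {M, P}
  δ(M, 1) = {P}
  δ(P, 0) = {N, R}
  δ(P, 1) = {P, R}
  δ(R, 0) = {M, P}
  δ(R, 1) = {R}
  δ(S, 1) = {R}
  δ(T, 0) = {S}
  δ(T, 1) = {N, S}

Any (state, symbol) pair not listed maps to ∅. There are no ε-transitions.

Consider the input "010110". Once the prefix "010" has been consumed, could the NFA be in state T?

No

Start in {M}.
Read '0': {M} → {M, P}.
Read '1': {M, P} → {P, R}.
Read '0': {P, R} → {M, N, P, R}.
State T is not in {M, N, P, R}.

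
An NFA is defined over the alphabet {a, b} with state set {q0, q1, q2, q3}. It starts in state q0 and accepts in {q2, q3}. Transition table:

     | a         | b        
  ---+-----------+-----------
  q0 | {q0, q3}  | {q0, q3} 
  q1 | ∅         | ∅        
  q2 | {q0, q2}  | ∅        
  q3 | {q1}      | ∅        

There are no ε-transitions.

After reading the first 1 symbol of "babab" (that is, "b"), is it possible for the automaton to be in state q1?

No

Start in {q0}.
Read 'b': q0→{q0, q3}; now {q0, q3}.
State q1 is not in {q0, q3}.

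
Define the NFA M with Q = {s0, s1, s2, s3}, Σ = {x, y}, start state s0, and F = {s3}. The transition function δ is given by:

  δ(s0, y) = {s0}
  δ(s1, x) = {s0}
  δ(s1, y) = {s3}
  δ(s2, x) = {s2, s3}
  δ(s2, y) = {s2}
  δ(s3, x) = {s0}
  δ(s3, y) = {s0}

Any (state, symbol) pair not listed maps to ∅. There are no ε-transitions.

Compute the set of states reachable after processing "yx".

∅

Start in {s0}.
Read 'y': {s0} → {s0}.
Read 'x': {s0} → ∅.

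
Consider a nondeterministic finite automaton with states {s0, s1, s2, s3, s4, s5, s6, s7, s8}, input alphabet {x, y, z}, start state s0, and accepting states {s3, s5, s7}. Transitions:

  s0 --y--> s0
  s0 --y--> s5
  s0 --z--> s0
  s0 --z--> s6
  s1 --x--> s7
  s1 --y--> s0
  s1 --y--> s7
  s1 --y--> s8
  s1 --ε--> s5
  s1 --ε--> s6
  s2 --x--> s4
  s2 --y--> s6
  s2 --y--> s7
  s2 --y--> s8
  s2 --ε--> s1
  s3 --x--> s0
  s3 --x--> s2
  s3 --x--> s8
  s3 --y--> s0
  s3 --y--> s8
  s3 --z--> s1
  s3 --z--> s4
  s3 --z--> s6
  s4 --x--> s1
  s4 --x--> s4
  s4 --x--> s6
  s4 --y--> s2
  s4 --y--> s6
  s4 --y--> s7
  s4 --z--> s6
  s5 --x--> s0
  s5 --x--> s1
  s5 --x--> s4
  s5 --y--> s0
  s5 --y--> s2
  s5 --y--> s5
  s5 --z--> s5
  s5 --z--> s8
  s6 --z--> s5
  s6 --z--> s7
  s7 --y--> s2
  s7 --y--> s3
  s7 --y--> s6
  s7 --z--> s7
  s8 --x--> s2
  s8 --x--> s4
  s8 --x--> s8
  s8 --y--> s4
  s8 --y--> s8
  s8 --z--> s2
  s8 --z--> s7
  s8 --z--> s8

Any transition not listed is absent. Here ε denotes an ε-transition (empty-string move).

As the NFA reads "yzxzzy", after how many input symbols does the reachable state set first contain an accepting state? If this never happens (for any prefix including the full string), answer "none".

Start in {s0}.
Read 'y': s0→{s0, s5}; now {s0, s5}.
None of the earlier sets intersect F, but {s0, s5} does.

1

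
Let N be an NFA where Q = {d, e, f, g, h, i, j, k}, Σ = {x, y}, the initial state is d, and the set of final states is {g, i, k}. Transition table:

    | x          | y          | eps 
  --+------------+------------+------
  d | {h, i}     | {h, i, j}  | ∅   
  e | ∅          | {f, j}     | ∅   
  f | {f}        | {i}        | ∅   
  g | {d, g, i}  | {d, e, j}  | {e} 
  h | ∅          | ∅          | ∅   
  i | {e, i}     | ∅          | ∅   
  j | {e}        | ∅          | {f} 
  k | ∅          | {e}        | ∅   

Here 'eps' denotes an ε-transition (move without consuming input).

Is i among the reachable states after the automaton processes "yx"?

Start in {d}.
Read 'y': d→{h, i, j}; union {h, i, j}; ε-closure = {f, h, i, j}.
Read 'x': f→{f}, h→∅, i→{e, i}, j→{e}; now {e, f, i}.
State i is in {e, f, i}.

Yes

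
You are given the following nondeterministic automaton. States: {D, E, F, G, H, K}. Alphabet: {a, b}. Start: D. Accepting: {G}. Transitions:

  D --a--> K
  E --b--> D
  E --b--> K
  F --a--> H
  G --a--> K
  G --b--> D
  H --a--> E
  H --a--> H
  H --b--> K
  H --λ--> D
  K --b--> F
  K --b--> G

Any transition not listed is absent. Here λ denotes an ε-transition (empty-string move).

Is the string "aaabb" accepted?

Start in {D}.
Read 'a': D→{K}; now {K}.
Read 'a': K→∅; now ∅.
The set is empty and remains empty for the remaining 3 symbols.
The final set ∅ contains no accepting state.

No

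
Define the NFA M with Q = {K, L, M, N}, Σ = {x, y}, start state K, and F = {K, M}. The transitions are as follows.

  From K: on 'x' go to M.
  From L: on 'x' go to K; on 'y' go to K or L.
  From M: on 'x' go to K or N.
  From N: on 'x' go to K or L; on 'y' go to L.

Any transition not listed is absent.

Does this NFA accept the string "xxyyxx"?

Yes

Start in {K}.
Read 'x': K→{M}; now {M}.
Read 'x': M→{K, N}; now {K, N}.
Read 'y': K→∅, N→{L}; now {L}.
Read 'y': L→{K, L}; now {K, L}.
Read 'x': K→{M}, L→{K}; now {K, M}.
Read 'x': K→{M}, M→{K, N}; now {K, M, N}.
The final set {K, M, N} contains the accepting states K, M.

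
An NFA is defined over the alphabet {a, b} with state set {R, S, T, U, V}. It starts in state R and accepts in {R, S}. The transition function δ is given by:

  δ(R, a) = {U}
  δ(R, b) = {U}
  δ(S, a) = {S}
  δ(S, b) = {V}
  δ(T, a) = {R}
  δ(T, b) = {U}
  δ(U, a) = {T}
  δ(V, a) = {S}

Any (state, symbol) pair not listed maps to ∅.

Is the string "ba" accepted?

Start in {R}.
Read 'b': R→{U}; now {U}.
Read 'a': U→{T}; now {T}.
The final set {T} contains no accepting state.

No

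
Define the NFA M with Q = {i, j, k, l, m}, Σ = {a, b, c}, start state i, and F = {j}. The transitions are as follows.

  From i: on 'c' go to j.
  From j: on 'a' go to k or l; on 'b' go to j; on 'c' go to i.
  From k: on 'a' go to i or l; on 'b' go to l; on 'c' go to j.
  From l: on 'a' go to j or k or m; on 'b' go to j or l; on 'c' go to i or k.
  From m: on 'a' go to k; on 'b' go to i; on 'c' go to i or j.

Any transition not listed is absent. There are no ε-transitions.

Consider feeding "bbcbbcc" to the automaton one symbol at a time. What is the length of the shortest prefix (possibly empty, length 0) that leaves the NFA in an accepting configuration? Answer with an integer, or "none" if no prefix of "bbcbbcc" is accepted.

Start in {i}.
Read 'b': {i} → ∅.
The set is empty and remains empty for the remaining 6 symbols.
No reachable set along the way intersects F.

none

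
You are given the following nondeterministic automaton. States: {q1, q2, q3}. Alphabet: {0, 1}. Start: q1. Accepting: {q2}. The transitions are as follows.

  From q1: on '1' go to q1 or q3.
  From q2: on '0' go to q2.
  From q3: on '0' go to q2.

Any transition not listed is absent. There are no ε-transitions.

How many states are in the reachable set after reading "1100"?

1

Start in {q1}.
Read '1': q1→{q1, q3}; now {q1, q3}.
Read '1': q1→{q1, q3}, q3→∅; now {q1, q3}.
Read '0': q1→∅, q3→{q2}; now {q2}.
Read '0': q2→{q2}; now {q2}.
That set has 1 state.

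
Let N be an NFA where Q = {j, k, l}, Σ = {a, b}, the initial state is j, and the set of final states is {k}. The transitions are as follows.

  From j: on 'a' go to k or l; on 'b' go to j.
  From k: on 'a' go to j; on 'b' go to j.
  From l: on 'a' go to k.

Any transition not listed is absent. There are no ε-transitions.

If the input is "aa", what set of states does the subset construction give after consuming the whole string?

Start in {j}.
Read 'a': {j} → {k, l}.
Read 'a': {k, l} → {j, k}.

{j, k}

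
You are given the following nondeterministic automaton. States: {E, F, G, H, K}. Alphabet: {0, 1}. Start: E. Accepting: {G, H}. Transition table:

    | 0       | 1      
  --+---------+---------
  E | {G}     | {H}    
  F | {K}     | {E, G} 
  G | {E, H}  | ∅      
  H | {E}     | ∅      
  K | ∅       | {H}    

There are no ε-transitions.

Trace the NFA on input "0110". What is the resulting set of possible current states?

Start in {E}.
Read '0': E→{G}; now {G}.
Read '1': G→∅; now ∅.
The set is empty and remains empty for the remaining 2 symbols.

∅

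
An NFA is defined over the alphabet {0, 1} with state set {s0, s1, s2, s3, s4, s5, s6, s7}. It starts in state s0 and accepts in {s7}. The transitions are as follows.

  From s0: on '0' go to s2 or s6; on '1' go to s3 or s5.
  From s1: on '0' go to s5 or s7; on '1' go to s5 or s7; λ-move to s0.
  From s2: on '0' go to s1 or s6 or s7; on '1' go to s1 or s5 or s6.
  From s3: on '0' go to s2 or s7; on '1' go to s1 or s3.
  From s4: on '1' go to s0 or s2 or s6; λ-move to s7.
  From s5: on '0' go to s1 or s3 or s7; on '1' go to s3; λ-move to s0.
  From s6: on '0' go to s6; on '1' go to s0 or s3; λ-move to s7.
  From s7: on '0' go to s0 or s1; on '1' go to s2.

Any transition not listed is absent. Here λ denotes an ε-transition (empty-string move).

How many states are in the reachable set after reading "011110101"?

7

Start in {s0}.
Read '0': s0→{s2, s6}; union {s2, s6}; ε-closure = {s2, s6, s7}.
Read '1': s2→{s1, s5, s6}, s6→{s0, s3}, s7→{s2}; union {s0, s1, s2, s3, s5, s6}; ε-closure = {s0, s1, s2, s3, s5, s6, s7}.
Read '1': s0→{s3, s5}, s1→{s5, s7}, s2→{s1, s5, s6}, s3→{s1, s3}, s5→{s3}, s6→{s0, s3}, s7→{s2}; now {s0, s1, s2, s3, s5, s6, s7}.
Read '1': s0→{s3, s5}, s1→{s5, s7}, s2→{s1, s5, s6}, s3→{s1, s3}, s5→{s3}, s6→{s0, s3}, s7→{s2}; now {s0, s1, s2, s3, s5, s6, s7}.
Read '1': s0→{s3, s5}, s1→{s5, s7}, s2→{s1, s5, s6}, s3→{s1, s3}, s5→{s3}, s6→{s0, s3}, s7→{s2}; now {s0, s1, s2, s3, s5, s6, s7}.
Read '0': s0→{s2, s6}, s1→{s5, s7}, s2→{s1, s6, s7}, s3→{s2, s7}, s5→{s1, s3, s7}, s6→{s6}, s7→{s0, s1}; now {s0, s1, s2, s3, s5, s6, s7}.
Read '1': s0→{s3, s5}, s1→{s5, s7}, s2→{s1, s5, s6}, s3→{s1, s3}, s5→{s3}, s6→{s0, s3}, s7→{s2}; now {s0, s1, s2, s3, s5, s6, s7}.
Read '0': s0→{s2, s6}, s1→{s5, s7}, s2→{s1, s6, s7}, s3→{s2, s7}, s5→{s1, s3, s7}, s6→{s6}, s7→{s0, s1}; now {s0, s1, s2, s3, s5, s6, s7}.
Read '1': s0→{s3, s5}, s1→{s5, s7}, s2→{s1, s5, s6}, s3→{s1, s3}, s5→{s3}, s6→{s0, s3}, s7→{s2}; now {s0, s1, s2, s3, s5, s6, s7}.
That set has 7 states.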